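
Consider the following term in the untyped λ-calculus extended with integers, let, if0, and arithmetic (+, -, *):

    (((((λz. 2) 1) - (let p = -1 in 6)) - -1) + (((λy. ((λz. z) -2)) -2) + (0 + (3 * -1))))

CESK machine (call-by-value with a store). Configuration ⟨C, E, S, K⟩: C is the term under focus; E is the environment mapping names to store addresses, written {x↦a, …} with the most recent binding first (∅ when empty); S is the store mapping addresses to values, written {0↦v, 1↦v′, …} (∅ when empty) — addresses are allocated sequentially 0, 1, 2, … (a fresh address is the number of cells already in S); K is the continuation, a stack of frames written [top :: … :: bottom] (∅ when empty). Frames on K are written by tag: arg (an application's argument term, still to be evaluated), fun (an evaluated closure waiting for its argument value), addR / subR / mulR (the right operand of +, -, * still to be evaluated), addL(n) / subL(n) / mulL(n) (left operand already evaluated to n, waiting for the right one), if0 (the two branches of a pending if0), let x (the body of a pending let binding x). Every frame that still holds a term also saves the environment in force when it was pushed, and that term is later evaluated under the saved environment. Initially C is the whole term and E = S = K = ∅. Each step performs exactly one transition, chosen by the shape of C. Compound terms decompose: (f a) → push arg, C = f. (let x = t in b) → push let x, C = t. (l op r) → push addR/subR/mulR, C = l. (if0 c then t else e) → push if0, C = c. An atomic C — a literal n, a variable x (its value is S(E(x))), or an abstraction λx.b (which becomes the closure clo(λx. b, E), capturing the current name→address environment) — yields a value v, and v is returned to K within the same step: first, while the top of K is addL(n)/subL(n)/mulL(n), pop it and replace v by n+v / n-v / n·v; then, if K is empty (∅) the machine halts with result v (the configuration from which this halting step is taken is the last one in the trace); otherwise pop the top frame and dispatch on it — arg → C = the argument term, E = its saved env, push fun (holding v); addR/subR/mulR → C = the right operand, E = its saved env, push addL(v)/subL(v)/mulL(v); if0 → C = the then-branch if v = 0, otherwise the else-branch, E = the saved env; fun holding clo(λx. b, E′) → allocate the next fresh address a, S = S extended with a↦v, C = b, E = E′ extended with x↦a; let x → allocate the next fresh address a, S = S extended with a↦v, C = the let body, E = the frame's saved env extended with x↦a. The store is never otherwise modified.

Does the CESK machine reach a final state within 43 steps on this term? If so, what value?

Answer: -8

Derivation:
0. <C=(((((λz. 2) 1) - (let p = -1 in 6)) - -1) + (((λy. ((λz. z) -2)) -2) + (0 + (3 * -1)))), E=∅, S=∅, K=∅>
1. <C=((((λz. 2) 1) - (let p = -1 in 6)) - -1), E=∅, S=∅, K=[addR]>
2. <C=(((λz. 2) 1) - (let p = -1 in 6)), E=∅, S=∅, K=[subR :: addR]>
3. <C=((λz. 2) 1), E=∅, S=∅, K=[subR :: subR :: addR]>
4. <C=(λz. 2), E=∅, S=∅, K=[arg :: subR :: subR :: addR]>
5. <C=1, E=∅, S=∅, K=[fun :: subR :: subR :: addR]>
6. <C=2, E={z↦0}, S={0↦1}, K=[subR :: subR :: addR]>
7. <C=(let p = -1 in 6), E=∅, S={0↦1}, K=[subL(2) :: subR :: addR]>
8. <C=-1, E=∅, S={0↦1}, K=[let p :: subL(2) :: subR :: addR]>
9. <C=6, E={p↦1}, S={0↦1, 1↦-1}, K=[subL(2) :: subR :: addR]>
10. <C=-1, E=∅, S={0↦1, 1↦-1}, K=[subL(-4) :: addR]>
11. <C=(((λy. ((λz. z) -2)) -2) + (0 + (3 * -1))), E=∅, S={0↦1, 1↦-1}, K=[addL(-3)]>
12. <C=((λy. ((λz. z) -2)) -2), E=∅, S={0↦1, 1↦-1}, K=[addR :: addL(-3)]>
13. <C=(λy. ((λz. z) -2)), E=∅, S={0↦1, 1↦-1}, K=[arg :: addR :: addL(-3)]>
14. <C=-2, E=∅, S={0↦1, 1↦-1}, K=[fun :: addR :: addL(-3)]>
15. <C=((λz. z) -2), E={y↦2}, S={0↦1, 1↦-1, 2↦-2}, K=[addR :: addL(-3)]>
16. <C=(λz. z), E={y↦2}, S={0↦1, 1↦-1, 2↦-2}, K=[arg :: addR :: addL(-3)]>
17. <C=-2, E={y↦2}, S={0↦1, 1↦-1, 2↦-2}, K=[fun :: addR :: addL(-3)]>
18. <C=z, E={z↦3, y↦2}, S={0↦1, 1↦-1, 2↦-2, 3↦-2}, K=[addR :: addL(-3)]>
19. <C=(0 + (3 * -1)), E=∅, S={0↦1, 1↦-1, 2↦-2, 3↦-2}, K=[addL(-2) :: addL(-3)]>
20. <C=0, E=∅, S={0↦1, 1↦-1, 2↦-2, 3↦-2}, K=[addR :: addL(-2) :: addL(-3)]>
21. <C=(3 * -1), E=∅, S={0↦1, 1↦-1, 2↦-2, 3↦-2}, K=[addL(0) :: addL(-2) :: addL(-3)]>
22. <C=3, E=∅, S={0↦1, 1↦-1, 2↦-2, 3↦-2}, K=[mulR :: addL(0) :: addL(-2) :: addL(-3)]>
23. <C=-1, E=∅, S={0↦1, 1↦-1, 2↦-2, 3↦-2}, K=[mulL(3) :: addL(0) :: addL(-2) :: addL(-3)]>
→ final value -8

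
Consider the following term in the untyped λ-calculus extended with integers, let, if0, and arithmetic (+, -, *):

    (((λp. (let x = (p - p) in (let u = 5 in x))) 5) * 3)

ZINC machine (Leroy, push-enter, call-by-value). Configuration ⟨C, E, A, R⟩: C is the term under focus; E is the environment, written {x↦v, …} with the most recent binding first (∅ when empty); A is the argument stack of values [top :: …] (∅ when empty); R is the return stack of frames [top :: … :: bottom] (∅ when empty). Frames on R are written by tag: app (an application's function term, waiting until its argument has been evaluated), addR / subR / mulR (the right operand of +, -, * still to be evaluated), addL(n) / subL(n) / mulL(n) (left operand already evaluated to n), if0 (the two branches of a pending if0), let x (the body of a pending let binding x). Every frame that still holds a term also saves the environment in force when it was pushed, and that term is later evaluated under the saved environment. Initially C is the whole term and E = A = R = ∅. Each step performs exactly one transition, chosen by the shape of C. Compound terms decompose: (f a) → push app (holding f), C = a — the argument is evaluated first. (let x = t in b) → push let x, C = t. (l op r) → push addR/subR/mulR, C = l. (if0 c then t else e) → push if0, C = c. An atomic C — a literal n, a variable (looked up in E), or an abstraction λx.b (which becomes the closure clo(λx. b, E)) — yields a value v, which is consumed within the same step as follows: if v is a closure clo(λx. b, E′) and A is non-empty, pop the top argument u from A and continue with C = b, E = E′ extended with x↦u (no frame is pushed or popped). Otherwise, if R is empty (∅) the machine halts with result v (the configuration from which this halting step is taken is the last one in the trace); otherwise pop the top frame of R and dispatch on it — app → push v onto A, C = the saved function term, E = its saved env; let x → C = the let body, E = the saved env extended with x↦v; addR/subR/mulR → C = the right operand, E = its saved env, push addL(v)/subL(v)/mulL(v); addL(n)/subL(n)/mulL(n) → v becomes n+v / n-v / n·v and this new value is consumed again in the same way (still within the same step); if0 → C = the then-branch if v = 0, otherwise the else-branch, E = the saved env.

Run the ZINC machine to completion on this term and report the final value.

Answer: 0

Machine steps:
0. <C=(((λp. (let x = (p - p) in (let u = 5 in x))) 5) * 3), E=∅, A=∅, R=∅>
1. <C=((λp. (let x = (p - p) in (let u = 5 in x))) 5), E=∅, A=∅, R=[mulR]>
2. <C=5, E=∅, A=∅, R=[app :: mulR]>
3. <C=(λp. (let x = (p - p) in (let u = 5 in x))), E=∅, A=[5], R=[mulR]>
4. <C=(let x = (p - p) in (let u = 5 in x)), E={p↦5}, A=∅, R=[mulR]>
5. <C=(p - p), E={p↦5}, A=∅, R=[let x :: mulR]>
6. <C=p, E={p↦5}, A=∅, R=[subR :: let x :: mulR]>
7. <C=p, E={p↦5}, A=∅, R=[subL(5) :: let x :: mulR]>
8. <C=(let u = 5 in x), E={x↦0, p↦5}, A=∅, R=[mulR]>
9. <C=5, E={x↦0, p↦5}, A=∅, R=[let u :: mulR]>
10. <C=x, E={u↦5, x↦0, p↦5}, A=∅, R=[mulR]>
11. <C=3, E=∅, A=∅, R=[mulL(0)]>
→ final value 0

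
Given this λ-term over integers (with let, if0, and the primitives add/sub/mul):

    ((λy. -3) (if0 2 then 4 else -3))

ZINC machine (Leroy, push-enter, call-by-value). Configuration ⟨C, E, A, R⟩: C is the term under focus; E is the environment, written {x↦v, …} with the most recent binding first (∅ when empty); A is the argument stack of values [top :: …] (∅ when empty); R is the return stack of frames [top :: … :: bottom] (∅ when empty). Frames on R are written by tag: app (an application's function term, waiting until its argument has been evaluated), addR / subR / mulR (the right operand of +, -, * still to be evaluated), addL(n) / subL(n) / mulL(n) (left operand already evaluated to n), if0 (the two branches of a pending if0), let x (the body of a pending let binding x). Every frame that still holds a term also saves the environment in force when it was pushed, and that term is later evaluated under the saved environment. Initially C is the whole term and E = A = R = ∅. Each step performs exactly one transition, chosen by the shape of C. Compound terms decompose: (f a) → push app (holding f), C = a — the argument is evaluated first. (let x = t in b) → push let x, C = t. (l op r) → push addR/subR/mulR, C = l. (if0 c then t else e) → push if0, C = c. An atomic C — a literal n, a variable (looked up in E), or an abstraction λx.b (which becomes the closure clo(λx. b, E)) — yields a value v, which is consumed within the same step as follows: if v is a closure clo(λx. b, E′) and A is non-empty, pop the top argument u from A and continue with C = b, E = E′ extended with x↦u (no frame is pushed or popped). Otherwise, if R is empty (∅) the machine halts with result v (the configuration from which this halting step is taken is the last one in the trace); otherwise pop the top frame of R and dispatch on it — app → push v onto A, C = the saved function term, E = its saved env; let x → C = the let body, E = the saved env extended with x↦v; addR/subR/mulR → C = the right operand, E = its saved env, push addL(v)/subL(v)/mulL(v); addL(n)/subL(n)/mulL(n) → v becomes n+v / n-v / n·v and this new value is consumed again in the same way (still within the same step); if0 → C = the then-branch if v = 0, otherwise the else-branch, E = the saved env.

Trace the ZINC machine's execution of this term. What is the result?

step 0: <C=((λy. -3) (if0 2 then 4 else -3)), E=∅, A=∅, R=∅>
step 1: <C=(if0 2 then 4 else -3), E=∅, A=∅, R=[app]>
step 2: <C=2, E=∅, A=∅, R=[if0 :: app]>
step 3: <C=-3, E=∅, A=∅, R=[app]>
step 4: <C=(λy. -3), E=∅, A=[-3], R=∅>
step 5: <C=-3, E={y↦-3}, A=∅, R=∅>
→ final value -3

Answer: -3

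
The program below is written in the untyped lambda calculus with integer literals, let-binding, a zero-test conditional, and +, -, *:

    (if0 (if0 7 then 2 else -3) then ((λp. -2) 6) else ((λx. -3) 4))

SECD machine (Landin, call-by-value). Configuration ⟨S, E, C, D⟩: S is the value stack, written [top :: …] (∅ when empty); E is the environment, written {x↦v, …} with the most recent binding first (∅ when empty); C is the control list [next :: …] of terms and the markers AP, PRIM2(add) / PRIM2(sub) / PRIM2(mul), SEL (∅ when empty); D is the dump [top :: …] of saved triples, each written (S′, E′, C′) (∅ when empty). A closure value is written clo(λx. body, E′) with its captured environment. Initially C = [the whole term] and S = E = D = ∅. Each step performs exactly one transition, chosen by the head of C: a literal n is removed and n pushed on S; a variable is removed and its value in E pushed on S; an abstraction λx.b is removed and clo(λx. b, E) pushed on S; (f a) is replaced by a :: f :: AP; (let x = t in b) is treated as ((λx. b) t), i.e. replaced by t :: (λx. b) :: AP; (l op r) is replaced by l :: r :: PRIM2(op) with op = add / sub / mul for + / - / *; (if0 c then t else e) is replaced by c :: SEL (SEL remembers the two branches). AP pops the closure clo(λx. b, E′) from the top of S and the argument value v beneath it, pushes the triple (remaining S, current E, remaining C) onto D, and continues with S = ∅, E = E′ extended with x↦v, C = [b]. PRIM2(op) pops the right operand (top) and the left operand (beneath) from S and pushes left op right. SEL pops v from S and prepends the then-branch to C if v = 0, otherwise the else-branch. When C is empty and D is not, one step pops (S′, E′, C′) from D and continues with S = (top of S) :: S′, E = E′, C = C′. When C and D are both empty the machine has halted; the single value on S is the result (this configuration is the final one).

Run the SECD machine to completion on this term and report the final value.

0. [S=∅ | E=∅ | C=[(if0 (if0 7 then 2 else -3) then ((λp. -2) 6) else ((λx. -3) 4))] | D=∅]
1. [S=∅ | E=∅ | C=[(if0 7 then 2 else -3) :: SEL] | D=∅]
2. [S=∅ | E=∅ | C=[7 :: SEL :: SEL] | D=∅]
3. [S=[7] | E=∅ | C=[SEL :: SEL] | D=∅]
4. [S=∅ | E=∅ | C=[-3 :: SEL] | D=∅]
5. [S=[-3] | E=∅ | C=[SEL] | D=∅]
6. [S=∅ | E=∅ | C=[((λx. -3) 4)] | D=∅]
7. [S=∅ | E=∅ | C=[4 :: (λx. -3) :: AP] | D=∅]
8. [S=[4] | E=∅ | C=[(λx. -3) :: AP] | D=∅]
9. [S=[clo(λx. -3, ∅) :: 4] | E=∅ | C=[AP] | D=∅]
10. [S=∅ | E={x↦4} | C=[-3] | D=[(∅, ∅, ∅)]]
11. [S=[-3] | E={x↦4} | C=∅ | D=[(∅, ∅, ∅)]]
12. [S=[-3] | E=∅ | C=∅ | D=∅]
→ final value -3

Answer: -3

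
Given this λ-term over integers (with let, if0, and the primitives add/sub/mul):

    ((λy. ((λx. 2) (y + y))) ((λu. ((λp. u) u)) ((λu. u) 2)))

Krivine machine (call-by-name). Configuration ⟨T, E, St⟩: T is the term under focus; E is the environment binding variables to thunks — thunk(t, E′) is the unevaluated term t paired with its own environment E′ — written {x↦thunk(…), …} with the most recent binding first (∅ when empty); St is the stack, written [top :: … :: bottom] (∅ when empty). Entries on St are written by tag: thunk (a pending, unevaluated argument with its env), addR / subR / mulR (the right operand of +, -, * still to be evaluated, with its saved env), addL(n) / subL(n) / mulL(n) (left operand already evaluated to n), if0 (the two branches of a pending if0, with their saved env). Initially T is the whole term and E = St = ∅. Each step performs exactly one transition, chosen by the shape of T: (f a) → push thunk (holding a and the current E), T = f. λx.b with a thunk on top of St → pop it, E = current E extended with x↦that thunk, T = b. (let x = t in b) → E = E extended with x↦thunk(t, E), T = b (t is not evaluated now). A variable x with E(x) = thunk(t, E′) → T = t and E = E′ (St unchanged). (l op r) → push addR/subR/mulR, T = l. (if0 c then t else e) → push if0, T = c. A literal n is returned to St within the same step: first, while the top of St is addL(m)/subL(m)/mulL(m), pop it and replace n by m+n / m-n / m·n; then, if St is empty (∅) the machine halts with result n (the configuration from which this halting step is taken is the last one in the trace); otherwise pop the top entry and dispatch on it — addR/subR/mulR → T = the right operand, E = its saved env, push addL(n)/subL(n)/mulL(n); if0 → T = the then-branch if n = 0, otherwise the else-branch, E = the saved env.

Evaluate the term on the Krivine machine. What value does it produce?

Answer: 2

Derivation:
t=0: [T=((λy. ((λx. 2) (y + y))) ((λu. ((λp. u) u)) ((λu. u) 2))) | E=∅ | St=∅]
t=1: [T=(λy. ((λx. 2) (y + y))) | E=∅ | St=[thunk]]
t=2: [T=((λx. 2) (y + y)) | E={y↦thunk(((λu. ((λp. u) u)) ((λu. u) 2)), ∅)} | St=∅]
t=3: [T=(λx. 2) | E={y↦thunk(((λu. ((λp. u) u)) ((λu. u) 2)), ∅)} | St=[thunk]]
t=4: [T=2 | E={x↦thunk((y + y), {y↦thunk(((λu. ((λp. u) u)) ((λu. u) 2)), ∅)}), y↦thunk(((λu. ((λp. u) u)) ((λu. u) 2)), ∅)} | St=∅]
→ final value 2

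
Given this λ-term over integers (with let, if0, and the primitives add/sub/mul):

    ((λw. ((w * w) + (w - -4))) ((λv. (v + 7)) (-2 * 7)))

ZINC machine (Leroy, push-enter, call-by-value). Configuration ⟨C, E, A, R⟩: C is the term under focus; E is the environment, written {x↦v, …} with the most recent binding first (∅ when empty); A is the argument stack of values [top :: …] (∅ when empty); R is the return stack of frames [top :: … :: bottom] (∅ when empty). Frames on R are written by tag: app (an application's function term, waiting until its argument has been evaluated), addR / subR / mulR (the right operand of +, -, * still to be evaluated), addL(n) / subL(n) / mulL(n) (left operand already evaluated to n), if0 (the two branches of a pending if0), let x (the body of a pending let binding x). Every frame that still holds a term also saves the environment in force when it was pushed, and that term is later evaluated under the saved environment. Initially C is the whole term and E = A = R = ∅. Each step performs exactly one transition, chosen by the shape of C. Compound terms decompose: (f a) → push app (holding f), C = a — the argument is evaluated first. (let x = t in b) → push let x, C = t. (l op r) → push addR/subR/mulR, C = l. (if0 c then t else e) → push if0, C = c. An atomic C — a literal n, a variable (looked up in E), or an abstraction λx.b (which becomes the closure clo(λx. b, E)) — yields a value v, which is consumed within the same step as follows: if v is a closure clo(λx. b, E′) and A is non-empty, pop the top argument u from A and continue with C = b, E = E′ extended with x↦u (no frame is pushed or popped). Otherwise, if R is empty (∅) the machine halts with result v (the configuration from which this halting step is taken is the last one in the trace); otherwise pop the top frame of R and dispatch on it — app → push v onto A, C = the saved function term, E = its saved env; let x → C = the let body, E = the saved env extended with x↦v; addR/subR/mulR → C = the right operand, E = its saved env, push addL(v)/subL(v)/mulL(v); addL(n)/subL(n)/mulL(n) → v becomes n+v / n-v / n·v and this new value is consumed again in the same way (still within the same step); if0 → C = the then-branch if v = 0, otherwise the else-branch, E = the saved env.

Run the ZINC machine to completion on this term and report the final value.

Answer: 46

Execution trace:
t=0: [C=((λw. ((w * w) + (w - -4))) ((λv. (v + 7)) (-2 * 7))) | E=∅ | A=∅ | R=∅]
t=1: [C=((λv. (v + 7)) (-2 * 7)) | E=∅ | A=∅ | R=[app]]
t=2: [C=(-2 * 7) | E=∅ | A=∅ | R=[app :: app]]
t=3: [C=-2 | E=∅ | A=∅ | R=[mulR :: app :: app]]
t=4: [C=7 | E=∅ | A=∅ | R=[mulL(-2) :: app :: app]]
t=5: [C=(λv. (v + 7)) | E=∅ | A=[-14] | R=[app]]
t=6: [C=(v + 7) | E={v↦-14} | A=∅ | R=[app]]
t=7: [C=v | E={v↦-14} | A=∅ | R=[addR :: app]]
t=8: [C=7 | E={v↦-14} | A=∅ | R=[addL(-14) :: app]]
t=9: [C=(λw. ((w * w) + (w - -4))) | E=∅ | A=[-7] | R=∅]
t=10: [C=((w * w) + (w - -4)) | E={w↦-7} | A=∅ | R=∅]
t=11: [C=(w * w) | E={w↦-7} | A=∅ | R=[addR]]
t=12: [C=w | E={w↦-7} | A=∅ | R=[mulR :: addR]]
t=13: [C=w | E={w↦-7} | A=∅ | R=[mulL(-7) :: addR]]
t=14: [C=(w - -4) | E={w↦-7} | A=∅ | R=[addL(49)]]
t=15: [C=w | E={w↦-7} | A=∅ | R=[subR :: addL(49)]]
t=16: [C=-4 | E={w↦-7} | A=∅ | R=[subL(-7) :: addL(49)]]
→ final value 46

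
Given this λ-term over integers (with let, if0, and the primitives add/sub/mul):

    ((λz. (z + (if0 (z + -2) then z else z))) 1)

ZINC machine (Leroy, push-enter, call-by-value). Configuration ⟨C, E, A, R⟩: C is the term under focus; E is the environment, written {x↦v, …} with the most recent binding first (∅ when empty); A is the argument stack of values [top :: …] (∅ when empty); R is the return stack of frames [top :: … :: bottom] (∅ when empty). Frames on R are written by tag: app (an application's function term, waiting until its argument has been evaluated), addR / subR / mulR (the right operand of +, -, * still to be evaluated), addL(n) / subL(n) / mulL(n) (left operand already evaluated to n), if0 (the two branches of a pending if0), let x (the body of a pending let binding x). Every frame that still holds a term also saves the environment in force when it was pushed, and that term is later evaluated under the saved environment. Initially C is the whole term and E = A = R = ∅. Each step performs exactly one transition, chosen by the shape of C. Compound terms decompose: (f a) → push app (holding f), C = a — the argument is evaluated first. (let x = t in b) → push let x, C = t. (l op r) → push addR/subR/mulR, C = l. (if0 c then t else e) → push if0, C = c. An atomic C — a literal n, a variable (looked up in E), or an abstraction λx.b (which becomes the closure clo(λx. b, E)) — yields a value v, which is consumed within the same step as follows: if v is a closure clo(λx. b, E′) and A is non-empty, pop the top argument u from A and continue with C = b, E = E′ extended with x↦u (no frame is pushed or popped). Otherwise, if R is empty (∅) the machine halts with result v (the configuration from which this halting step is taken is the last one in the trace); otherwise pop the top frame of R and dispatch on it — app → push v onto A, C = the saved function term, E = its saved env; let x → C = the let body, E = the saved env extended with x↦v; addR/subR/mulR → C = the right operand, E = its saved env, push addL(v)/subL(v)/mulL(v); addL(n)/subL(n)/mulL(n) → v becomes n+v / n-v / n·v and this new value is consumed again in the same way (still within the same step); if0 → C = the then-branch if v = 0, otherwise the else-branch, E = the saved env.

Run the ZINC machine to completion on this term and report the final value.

0. [C=((λz. (z + (if0 (z + -2) then z else z))) 1) | E=∅ | A=∅ | R=∅]
1. [C=1 | E=∅ | A=∅ | R=[app]]
2. [C=(λz. (z + (if0 (z + -2) then z else z))) | E=∅ | A=[1] | R=∅]
3. [C=(z + (if0 (z + -2) then z else z)) | E={z↦1} | A=∅ | R=∅]
4. [C=z | E={z↦1} | A=∅ | R=[addR]]
5. [C=(if0 (z + -2) then z else z) | E={z↦1} | A=∅ | R=[addL(1)]]
6. [C=(z + -2) | E={z↦1} | A=∅ | R=[if0 :: addL(1)]]
7. [C=z | E={z↦1} | A=∅ | R=[addR :: if0 :: addL(1)]]
8. [C=-2 | E={z↦1} | A=∅ | R=[addL(1) :: if0 :: addL(1)]]
9. [C=z | E={z↦1} | A=∅ | R=[addL(1)]]
→ final value 2

Answer: 2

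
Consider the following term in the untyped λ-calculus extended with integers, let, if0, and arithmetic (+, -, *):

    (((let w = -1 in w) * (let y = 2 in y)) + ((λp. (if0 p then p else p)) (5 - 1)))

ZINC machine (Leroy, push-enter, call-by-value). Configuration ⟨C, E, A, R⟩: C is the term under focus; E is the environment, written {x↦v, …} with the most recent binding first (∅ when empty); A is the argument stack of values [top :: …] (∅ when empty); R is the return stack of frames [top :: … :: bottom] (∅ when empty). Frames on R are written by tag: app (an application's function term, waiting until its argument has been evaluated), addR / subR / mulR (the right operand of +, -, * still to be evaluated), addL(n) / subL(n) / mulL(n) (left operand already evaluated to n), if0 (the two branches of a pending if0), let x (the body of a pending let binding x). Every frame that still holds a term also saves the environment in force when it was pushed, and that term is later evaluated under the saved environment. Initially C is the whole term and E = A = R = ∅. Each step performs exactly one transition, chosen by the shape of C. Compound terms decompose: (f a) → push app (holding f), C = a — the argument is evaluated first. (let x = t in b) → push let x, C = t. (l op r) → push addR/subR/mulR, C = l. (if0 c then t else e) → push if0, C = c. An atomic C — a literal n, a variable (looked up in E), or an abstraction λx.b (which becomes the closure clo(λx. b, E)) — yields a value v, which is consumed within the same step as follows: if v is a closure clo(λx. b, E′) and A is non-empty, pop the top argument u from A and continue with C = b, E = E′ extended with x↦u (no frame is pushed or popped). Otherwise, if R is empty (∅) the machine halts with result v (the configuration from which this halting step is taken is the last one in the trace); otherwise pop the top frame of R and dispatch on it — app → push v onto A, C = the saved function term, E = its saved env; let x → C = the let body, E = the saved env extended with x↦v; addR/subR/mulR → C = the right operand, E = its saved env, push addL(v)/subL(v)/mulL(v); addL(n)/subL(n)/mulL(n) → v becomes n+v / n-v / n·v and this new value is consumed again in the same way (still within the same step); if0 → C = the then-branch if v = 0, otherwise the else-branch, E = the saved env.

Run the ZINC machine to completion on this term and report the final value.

[0] ⟨C=(((let w = -1 in w) * (let y = 2 in y)) + ((λp. (if0 p then p else p)) (5 - 1))); E=∅; A=∅; R=∅⟩
[1] ⟨C=((let w = -1 in w) * (let y = 2 in y)); E=∅; A=∅; R=[addR]⟩
[2] ⟨C=(let w = -1 in w); E=∅; A=∅; R=[mulR :: addR]⟩
[3] ⟨C=-1; E=∅; A=∅; R=[let w :: mulR :: addR]⟩
[4] ⟨C=w; E={w↦-1}; A=∅; R=[mulR :: addR]⟩
[5] ⟨C=(let y = 2 in y); E=∅; A=∅; R=[mulL(-1) :: addR]⟩
[6] ⟨C=2; E=∅; A=∅; R=[let y :: mulL(-1) :: addR]⟩
[7] ⟨C=y; E={y↦2}; A=∅; R=[mulL(-1) :: addR]⟩
[8] ⟨C=((λp. (if0 p then p else p)) (5 - 1)); E=∅; A=∅; R=[addL(-2)]⟩
[9] ⟨C=(5 - 1); E=∅; A=∅; R=[app :: addL(-2)]⟩
[10] ⟨C=5; E=∅; A=∅; R=[subR :: app :: addL(-2)]⟩
[11] ⟨C=1; E=∅; A=∅; R=[subL(5) :: app :: addL(-2)]⟩
[12] ⟨C=(λp. (if0 p then p else p)); E=∅; A=[4]; R=[addL(-2)]⟩
[13] ⟨C=(if0 p then p else p); E={p↦4}; A=∅; R=[addL(-2)]⟩
[14] ⟨C=p; E={p↦4}; A=∅; R=[if0 :: addL(-2)]⟩
[15] ⟨C=p; E={p↦4}; A=∅; R=[addL(-2)]⟩
→ final value 2

Answer: 2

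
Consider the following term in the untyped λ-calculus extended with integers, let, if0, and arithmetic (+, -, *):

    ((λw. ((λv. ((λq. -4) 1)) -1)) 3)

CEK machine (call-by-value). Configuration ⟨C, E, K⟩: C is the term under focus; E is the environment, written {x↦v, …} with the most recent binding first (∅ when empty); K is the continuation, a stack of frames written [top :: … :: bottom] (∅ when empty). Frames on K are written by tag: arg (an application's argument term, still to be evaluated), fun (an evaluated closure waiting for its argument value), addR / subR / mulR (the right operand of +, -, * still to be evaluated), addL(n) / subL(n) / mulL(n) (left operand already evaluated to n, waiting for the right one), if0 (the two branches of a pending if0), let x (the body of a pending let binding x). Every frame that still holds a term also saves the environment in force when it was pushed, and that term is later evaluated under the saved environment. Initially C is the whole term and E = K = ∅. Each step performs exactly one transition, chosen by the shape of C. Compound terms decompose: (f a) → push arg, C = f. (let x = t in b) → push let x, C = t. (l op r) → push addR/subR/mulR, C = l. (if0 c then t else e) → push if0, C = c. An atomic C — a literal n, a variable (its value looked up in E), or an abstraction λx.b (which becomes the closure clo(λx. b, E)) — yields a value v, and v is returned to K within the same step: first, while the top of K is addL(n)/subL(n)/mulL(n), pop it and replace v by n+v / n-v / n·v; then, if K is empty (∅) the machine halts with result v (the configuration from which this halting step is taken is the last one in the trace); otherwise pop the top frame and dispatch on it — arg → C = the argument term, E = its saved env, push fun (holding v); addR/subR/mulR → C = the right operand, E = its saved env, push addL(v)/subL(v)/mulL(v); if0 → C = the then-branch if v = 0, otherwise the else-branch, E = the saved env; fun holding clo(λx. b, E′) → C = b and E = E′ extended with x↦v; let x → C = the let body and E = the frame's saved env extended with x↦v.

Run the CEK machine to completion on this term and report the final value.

step 0: [C=((λw. ((λv. ((λq. -4) 1)) -1)) 3) | E=∅ | K=∅]
step 1: [C=(λw. ((λv. ((λq. -4) 1)) -1)) | E=∅ | K=[arg]]
step 2: [C=3 | E=∅ | K=[fun]]
step 3: [C=((λv. ((λq. -4) 1)) -1) | E={w↦3} | K=∅]
step 4: [C=(λv. ((λq. -4) 1)) | E={w↦3} | K=[arg]]
step 5: [C=-1 | E={w↦3} | K=[fun]]
step 6: [C=((λq. -4) 1) | E={v↦-1, w↦3} | K=∅]
step 7: [C=(λq. -4) | E={v↦-1, w↦3} | K=[arg]]
step 8: [C=1 | E={v↦-1, w↦3} | K=[fun]]
step 9: [C=-4 | E={q↦1, v↦-1, w↦3} | K=∅]
→ final value -4

Answer: -4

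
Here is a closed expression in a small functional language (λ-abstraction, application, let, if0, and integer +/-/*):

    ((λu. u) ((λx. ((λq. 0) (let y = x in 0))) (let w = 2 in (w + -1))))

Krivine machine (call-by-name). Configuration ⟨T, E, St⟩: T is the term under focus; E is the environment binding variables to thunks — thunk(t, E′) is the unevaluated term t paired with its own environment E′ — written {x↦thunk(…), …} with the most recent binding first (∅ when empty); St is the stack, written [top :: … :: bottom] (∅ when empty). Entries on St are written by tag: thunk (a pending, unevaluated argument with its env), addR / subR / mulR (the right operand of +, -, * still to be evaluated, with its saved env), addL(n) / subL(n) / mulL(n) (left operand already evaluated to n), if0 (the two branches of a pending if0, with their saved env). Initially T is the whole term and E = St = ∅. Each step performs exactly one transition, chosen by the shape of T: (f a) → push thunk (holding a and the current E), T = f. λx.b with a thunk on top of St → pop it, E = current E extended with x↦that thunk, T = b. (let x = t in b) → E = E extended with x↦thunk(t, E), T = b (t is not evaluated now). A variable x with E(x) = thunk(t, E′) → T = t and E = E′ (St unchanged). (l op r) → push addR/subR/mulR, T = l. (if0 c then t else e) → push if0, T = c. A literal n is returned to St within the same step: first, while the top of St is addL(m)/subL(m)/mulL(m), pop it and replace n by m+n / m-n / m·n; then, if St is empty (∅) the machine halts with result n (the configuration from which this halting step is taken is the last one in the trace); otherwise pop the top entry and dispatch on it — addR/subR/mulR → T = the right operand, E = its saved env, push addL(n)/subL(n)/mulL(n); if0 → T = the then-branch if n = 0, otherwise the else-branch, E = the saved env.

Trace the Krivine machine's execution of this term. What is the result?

step 0: [T=((λu. u) ((λx. ((λq. 0) (let y = x in 0))) (let w = 2 in (w + -1)))) | E=∅ | St=∅]
step 1: [T=(λu. u) | E=∅ | St=[thunk]]
step 2: [T=u | E={u↦thunk(((λx. ((λq. 0) (let y = x in 0))) (let w = 2 in (w + -1))), ∅)} | St=∅]
step 3: [T=((λx. ((λq. 0) (let y = x in 0))) (let w = 2 in (w + -1))) | E=∅ | St=∅]
step 4: [T=(λx. ((λq. 0) (let y = x in 0))) | E=∅ | St=[thunk]]
step 5: [T=((λq. 0) (let y = x in 0)) | E={x↦thunk((let w = 2 in (w + -1)), ∅)} | St=∅]
step 6: [T=(λq. 0) | E={x↦thunk((let w = 2 in (w + -1)), ∅)} | St=[thunk]]
step 7: [T=0 | E={q↦thunk((let y = x in 0), {x↦thunk((let w = 2 in (w + -1)), ∅)}), x↦thunk((let w = 2 in (w + -1)), ∅)} | St=∅]
→ final value 0

Answer: 0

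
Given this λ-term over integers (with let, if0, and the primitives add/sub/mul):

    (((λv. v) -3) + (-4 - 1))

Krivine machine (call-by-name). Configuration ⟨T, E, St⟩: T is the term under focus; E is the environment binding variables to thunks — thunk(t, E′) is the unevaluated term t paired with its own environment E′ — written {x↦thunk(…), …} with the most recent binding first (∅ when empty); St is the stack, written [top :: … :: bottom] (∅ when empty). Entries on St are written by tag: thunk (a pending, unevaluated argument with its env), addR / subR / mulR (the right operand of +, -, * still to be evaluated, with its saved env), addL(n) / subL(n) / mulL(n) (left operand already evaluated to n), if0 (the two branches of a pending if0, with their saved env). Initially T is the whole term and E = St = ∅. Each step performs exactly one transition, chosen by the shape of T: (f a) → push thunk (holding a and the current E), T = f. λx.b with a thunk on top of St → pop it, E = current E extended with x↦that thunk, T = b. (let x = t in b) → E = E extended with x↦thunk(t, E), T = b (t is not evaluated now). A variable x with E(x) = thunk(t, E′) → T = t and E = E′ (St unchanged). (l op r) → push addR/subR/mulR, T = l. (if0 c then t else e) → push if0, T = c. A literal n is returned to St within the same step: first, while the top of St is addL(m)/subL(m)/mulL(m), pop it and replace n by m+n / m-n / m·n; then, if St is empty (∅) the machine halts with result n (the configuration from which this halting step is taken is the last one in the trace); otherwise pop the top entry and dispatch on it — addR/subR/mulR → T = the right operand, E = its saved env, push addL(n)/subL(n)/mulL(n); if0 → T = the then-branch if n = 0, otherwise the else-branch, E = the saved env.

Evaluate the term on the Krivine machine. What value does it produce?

[0] [T=(((λv. v) -3) + (-4 - 1)) | E=∅ | St=∅]
[1] [T=((λv. v) -3) | E=∅ | St=[addR]]
[2] [T=(λv. v) | E=∅ | St=[thunk :: addR]]
[3] [T=v | E={v↦thunk(-3, ∅)} | St=[addR]]
[4] [T=-3 | E=∅ | St=[addR]]
[5] [T=(-4 - 1) | E=∅ | St=[addL(-3)]]
[6] [T=-4 | E=∅ | St=[subR :: addL(-3)]]
[7] [T=1 | E=∅ | St=[subL(-4) :: addL(-3)]]
→ final value -8

Answer: -8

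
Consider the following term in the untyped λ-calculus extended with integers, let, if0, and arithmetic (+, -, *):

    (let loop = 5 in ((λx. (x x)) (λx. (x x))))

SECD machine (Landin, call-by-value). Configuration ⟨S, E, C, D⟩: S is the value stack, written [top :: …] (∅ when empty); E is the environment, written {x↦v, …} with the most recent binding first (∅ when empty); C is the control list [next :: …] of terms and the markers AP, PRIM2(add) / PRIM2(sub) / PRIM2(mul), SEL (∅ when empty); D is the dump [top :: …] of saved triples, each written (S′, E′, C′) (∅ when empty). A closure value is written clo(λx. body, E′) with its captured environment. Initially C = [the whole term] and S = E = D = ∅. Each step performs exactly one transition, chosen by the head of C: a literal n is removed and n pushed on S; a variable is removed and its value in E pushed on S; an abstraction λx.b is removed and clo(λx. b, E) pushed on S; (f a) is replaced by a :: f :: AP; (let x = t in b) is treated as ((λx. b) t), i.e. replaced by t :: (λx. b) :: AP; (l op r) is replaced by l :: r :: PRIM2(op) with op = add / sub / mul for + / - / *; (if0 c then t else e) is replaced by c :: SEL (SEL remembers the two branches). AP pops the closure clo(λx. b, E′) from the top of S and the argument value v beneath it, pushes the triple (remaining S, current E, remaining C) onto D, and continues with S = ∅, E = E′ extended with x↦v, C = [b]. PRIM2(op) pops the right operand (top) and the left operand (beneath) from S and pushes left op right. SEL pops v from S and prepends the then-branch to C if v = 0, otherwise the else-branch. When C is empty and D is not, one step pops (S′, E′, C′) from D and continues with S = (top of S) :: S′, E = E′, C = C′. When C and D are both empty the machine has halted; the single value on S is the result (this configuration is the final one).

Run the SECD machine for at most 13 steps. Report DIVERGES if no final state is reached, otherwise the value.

[0] ⟨S=∅; E=∅; C=[(let loop = 5 in ((λx. (x x)) (λx. (x x))))]; D=∅⟩
[1] ⟨S=∅; E=∅; C=[5 :: (λloop. ((λx. (x x)) (λx. (x x)))) :: AP]; D=∅⟩
[2] ⟨S=[5]; E=∅; C=[(λloop. ((λx. (x x)) (λx. (x x)))) :: AP]; D=∅⟩
[3] ⟨S=[clo(λloop. ((λx. (x x)) (λx. (x x))), ∅) :: 5]; E=∅; C=[AP]; D=∅⟩
[4] ⟨S=∅; E={loop↦5}; C=[((λx. (x x)) (λx. (x x)))]; D=[(∅, ∅, ∅)]⟩
[5] ⟨S=∅; E={loop↦5}; C=[(λx. (x x)) :: (λx. (x x)) :: AP]; D=[(∅, ∅, ∅)]⟩
[6] ⟨S=[clo(λx. (x x), {loop↦5})]; E={loop↦5}; C=[(λx. (x x)) :: AP]; D=[(∅, ∅, ∅)]⟩
[7] ⟨S=[clo(λx. (x x), {loop↦5}) :: clo(λx. (x x), {loop↦5})]; E={loop↦5}; C=[AP]; D=[(∅, ∅, ∅)]⟩
[8] ⟨S=∅; E={x↦clo(λx. (x x), {loop↦5}), loop↦5}; C=[(x x)]; D=[(∅, {loop↦5}, ∅) :: (∅, ∅, ∅)]⟩
[9] ⟨S=∅; E={x↦clo(λx. (x x), {loop↦5}), loop↦5}; C=[x :: x :: AP]; D=[(∅, {loop↦5}, ∅) :: (∅, ∅, ∅)]⟩
[10] ⟨S=[clo(λx. (x x), {loop↦5})]; E={x↦clo(λx. (x x), {loop↦5}), loop↦5}; C=[x :: AP]; D=[(∅, {loop↦5}, ∅) :: (∅, ∅, ∅)]⟩
[11] ⟨S=[clo(λx. (x x), {loop↦5}) :: clo(λx. (x x), {loop↦5})]; E={x↦clo(λx. (x x), {loop↦5}), loop↦5}; C=[AP]; D=[(∅, {loop↦5}, ∅) :: (∅, ∅, ∅)]⟩
[12] ⟨S=∅; E={x↦clo(λx. (x x), {loop↦5}), loop↦5}; C=[(x x)]; D=[(∅, {x↦clo(λx. (x x), {loop↦5}), loop↦5}, ∅) :: (∅, {loop↦5}, ∅) :: (∅, ∅, ∅)]⟩
[13] ⟨S=∅; E={x↦clo(λx. (x x), {loop↦5}), loop↦5}; C=[x :: x :: AP]; D=[(∅, {x↦clo(λx. (x x), {loop↦5}), loop↦5}, ∅) :: (∅, {loop↦5}, ∅) :: (∅, ∅, ∅)]⟩
→ 13 transitions taken and the configuration is still not final: no result within 13 steps

Answer: DIVERGES (no final state within 13 steps)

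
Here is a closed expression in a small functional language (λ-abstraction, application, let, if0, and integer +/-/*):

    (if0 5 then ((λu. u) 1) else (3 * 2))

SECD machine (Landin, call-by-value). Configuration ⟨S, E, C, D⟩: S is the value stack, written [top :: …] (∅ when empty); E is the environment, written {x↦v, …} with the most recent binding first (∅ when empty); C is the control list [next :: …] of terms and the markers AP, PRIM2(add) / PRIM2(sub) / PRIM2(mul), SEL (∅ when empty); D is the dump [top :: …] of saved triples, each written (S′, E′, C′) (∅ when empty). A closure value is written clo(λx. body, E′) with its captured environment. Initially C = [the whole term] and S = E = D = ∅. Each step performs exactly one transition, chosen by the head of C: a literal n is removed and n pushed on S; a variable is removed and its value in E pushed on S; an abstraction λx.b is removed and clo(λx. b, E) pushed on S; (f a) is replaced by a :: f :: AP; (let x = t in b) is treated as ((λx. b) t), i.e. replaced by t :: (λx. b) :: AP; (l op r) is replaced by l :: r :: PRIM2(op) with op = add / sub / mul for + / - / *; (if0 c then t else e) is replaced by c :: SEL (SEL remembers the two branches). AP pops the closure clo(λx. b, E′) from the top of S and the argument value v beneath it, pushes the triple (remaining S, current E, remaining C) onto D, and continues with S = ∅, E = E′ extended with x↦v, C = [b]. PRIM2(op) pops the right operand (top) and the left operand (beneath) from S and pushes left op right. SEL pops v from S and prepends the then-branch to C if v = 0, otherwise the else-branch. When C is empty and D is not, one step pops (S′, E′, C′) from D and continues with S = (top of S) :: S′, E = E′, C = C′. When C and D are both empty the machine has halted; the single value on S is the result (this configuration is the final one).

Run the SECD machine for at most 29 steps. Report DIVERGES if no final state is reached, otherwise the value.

step 0: <S=∅, E=∅, C=[(if0 5 then ((λu. u) 1) else (3 * 2))], D=∅>
step 1: <S=∅, E=∅, C=[5 :: SEL], D=∅>
step 2: <S=[5], E=∅, C=[SEL], D=∅>
step 3: <S=∅, E=∅, C=[(3 * 2)], D=∅>
step 4: <S=∅, E=∅, C=[3 :: 2 :: PRIM2(mul)], D=∅>
step 5: <S=[3], E=∅, C=[2 :: PRIM2(mul)], D=∅>
step 6: <S=[2 :: 3], E=∅, C=[PRIM2(mul)], D=∅>
step 7: <S=[6], E=∅, C=∅, D=∅>
→ final value 6

Answer: 6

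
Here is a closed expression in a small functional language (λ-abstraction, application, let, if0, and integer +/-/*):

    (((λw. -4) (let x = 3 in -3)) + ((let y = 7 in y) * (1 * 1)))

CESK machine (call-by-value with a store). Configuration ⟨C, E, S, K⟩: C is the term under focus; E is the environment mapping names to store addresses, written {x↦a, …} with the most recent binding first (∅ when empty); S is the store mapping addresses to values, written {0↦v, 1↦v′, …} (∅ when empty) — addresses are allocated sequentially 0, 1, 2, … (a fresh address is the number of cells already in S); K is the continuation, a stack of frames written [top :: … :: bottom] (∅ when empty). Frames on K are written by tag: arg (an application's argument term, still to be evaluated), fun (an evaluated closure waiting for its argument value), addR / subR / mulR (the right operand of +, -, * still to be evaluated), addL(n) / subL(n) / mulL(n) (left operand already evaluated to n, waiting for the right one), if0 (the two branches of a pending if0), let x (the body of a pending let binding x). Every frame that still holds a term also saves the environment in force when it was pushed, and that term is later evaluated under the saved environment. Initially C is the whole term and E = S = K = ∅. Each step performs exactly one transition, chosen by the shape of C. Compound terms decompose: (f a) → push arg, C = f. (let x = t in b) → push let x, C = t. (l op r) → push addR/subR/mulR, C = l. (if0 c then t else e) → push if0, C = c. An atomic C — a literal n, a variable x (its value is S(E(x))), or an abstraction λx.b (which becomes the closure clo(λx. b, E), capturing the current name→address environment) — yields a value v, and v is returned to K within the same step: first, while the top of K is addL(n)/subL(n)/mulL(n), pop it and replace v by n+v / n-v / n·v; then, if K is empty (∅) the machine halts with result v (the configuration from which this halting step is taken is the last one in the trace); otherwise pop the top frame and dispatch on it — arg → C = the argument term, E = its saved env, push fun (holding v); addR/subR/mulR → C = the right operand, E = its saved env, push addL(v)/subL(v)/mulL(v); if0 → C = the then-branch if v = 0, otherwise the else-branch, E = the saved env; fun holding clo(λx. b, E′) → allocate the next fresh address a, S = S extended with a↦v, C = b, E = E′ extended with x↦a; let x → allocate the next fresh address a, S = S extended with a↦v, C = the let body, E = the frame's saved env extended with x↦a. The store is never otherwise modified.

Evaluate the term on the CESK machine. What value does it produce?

Answer: 3

Execution trace:
0. <C=(((λw. -4) (let x = 3 in -3)) + ((let y = 7 in y) * (1 * 1))), E=∅, S=∅, K=∅>
1. <C=((λw. -4) (let x = 3 in -3)), E=∅, S=∅, K=[addR]>
2. <C=(λw. -4), E=∅, S=∅, K=[arg :: addR]>
3. <C=(let x = 3 in -3), E=∅, S=∅, K=[fun :: addR]>
4. <C=3, E=∅, S=∅, K=[let x :: fun :: addR]>
5. <C=-3, E={x↦0}, S={0↦3}, K=[fun :: addR]>
6. <C=-4, E={w↦1}, S={0↦3, 1↦-3}, K=[addR]>
7. <C=((let y = 7 in y) * (1 * 1)), E=∅, S={0↦3, 1↦-3}, K=[addL(-4)]>
8. <C=(let y = 7 in y), E=∅, S={0↦3, 1↦-3}, K=[mulR :: addL(-4)]>
9. <C=7, E=∅, S={0↦3, 1↦-3}, K=[let y :: mulR :: addL(-4)]>
10. <C=y, E={y↦2}, S={0↦3, 1↦-3, 2↦7}, K=[mulR :: addL(-4)]>
11. <C=(1 * 1), E=∅, S={0↦3, 1↦-3, 2↦7}, K=[mulL(7) :: addL(-4)]>
12. <C=1, E=∅, S={0↦3, 1↦-3, 2↦7}, K=[mulR :: mulL(7) :: addL(-4)]>
13. <C=1, E=∅, S={0↦3, 1↦-3, 2↦7}, K=[mulL(1) :: mulL(7) :: addL(-4)]>
→ final value 3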